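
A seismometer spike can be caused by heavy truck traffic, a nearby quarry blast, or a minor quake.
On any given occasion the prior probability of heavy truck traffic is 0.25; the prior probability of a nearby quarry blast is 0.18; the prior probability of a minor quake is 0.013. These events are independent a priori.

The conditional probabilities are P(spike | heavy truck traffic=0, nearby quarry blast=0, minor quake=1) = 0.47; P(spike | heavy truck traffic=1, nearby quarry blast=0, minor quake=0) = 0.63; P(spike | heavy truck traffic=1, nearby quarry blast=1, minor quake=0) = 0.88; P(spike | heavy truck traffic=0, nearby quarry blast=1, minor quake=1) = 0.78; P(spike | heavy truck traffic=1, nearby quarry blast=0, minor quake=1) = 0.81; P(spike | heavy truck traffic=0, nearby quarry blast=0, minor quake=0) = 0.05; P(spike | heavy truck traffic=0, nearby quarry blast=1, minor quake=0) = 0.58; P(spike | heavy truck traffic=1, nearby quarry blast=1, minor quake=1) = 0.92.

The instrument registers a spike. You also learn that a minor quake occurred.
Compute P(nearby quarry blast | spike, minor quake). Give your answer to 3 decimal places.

P(nearby quarry blast | spike, minor quake) ≈ 0.244

Weight on nearby quarry blast=true, given the evidence: 0.105300 + 0.041400 = 0.146700
Normalizer over all consistent configurations: 0.47×0.75×0.82 + 0.78×0.75×0.18 + 0.81×0.25×0.82 + 0.92×0.25×0.18 = 0.601800
Posterior = 0.146700 / 0.601800 ≈ 0.244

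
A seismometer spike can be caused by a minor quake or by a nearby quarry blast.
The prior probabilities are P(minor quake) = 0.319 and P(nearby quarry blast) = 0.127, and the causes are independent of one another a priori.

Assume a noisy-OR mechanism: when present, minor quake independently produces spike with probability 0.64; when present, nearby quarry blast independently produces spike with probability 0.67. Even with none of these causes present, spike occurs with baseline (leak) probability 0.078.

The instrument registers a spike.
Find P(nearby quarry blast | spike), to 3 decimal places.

P(nearby quarry blast | spike) ≈ 0.293

Under noisy-OR, P(spike | causes) = 1 − (1−0.078)·∏(1−qᵢ) over the active causes.
Weight on nearby quarry blast=true, given the evidence: 0.060172 + 0.036075 = 0.096247
Denominator P(spike): 0.078*0.681*0.873 + 0.69574*0.681*0.127 + 0.66808*0.319*0.873 + 0.890466*0.319*0.127 = 0.328671
P(nearby quarry blast | spike) = 0.096247/0.328671 ≈ 0.293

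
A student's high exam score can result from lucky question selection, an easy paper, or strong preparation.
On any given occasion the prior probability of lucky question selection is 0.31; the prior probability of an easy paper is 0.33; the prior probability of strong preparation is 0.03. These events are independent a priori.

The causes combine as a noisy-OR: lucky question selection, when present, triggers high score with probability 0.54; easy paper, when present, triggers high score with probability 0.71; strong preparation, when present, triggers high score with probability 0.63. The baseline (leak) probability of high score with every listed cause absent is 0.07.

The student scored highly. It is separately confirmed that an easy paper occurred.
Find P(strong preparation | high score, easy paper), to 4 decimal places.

Under noisy-OR, P(high score | causes) = 1 − (1−0.07)·∏(1−qᵢ) over the active causes.
For the numerator, keep only strong preparation=true terms: 0.018634 + 0.008873 = 0.027507
Denominator P(high score | easy paper): 0.7303*0.69*0.97 + 0.900211*0.69*0.03 + 0.875938*0.31*0.97 + 0.954097*0.31*0.03 = 0.779692
P(strong preparation | high score, easy paper) = 0.027507/0.779692 ≈ 0.0353

P(strong preparation | high score, easy paper) ≈ 0.0353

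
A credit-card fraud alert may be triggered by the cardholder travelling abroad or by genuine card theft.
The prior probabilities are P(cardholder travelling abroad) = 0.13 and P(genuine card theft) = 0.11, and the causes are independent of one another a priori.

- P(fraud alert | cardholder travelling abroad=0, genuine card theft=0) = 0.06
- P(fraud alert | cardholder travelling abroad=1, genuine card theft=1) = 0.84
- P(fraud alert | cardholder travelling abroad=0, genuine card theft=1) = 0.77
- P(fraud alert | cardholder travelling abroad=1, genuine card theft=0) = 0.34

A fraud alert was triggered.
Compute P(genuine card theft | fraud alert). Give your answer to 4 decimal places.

Sum P(fraud alert|·) weighted by the priors over the 4 (cardholder travelling abroad, genuine card theft) configurations:
  P(fraud alert) = 0.06·0.87·0.89 + 0.77·0.87·0.11 + 0.34·0.13·0.89 + 0.84·0.13·0.11
        = 0.046458 + 0.073689 + 0.039338 + 0.012012 = 0.171497
Keeping only the genuine card theft-present terms gives 0.085701, so
  P(genuine card theft | fraud alert) = 0.085701 / 0.171497 ≈ 0.4997

P(genuine card theft | fraud alert) ≈ 0.4997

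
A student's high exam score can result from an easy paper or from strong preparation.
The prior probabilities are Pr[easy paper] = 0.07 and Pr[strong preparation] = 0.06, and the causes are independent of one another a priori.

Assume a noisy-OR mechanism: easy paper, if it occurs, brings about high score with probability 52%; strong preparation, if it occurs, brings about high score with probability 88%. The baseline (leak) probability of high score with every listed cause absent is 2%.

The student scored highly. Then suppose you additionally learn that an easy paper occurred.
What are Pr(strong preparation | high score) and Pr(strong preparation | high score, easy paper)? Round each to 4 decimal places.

Pr(strong preparation | high score) ≈ 0.5041; Pr(strong preparation | high score, easy paper) ≈ 0.1021

Under noisy-OR, P(high score | causes) = 1 − (1−0.02)·∏(1−qᵢ) over the active causes.
P(high score) = 0.02·0.93·0.94 + 0.8824·0.93·0.06 + 0.5296·0.07·0.94 + 0.943552·0.07·0.06 = 0.017484 + 0.049238 + 0.034848 + 0.003963 = 0.105533
The strong preparation-present share is 0.049238 + 0.003963 = 0.053201.
P(strong preparation | high score) = 0.053201 / 0.105533 ≈ 0.5041

With the extra evidence:
P(high score | easy paper) = 0.5296*0.94 + 0.943552*0.06 = 0.497824 + 0.056613 = 0.554437
Of this, 0.056613 comes from 0.943552*0.06 (the strong preparation=true cases).
So P(strong preparation | high score, easy paper) = 0.056613/0.554437 ≈ 0.1021.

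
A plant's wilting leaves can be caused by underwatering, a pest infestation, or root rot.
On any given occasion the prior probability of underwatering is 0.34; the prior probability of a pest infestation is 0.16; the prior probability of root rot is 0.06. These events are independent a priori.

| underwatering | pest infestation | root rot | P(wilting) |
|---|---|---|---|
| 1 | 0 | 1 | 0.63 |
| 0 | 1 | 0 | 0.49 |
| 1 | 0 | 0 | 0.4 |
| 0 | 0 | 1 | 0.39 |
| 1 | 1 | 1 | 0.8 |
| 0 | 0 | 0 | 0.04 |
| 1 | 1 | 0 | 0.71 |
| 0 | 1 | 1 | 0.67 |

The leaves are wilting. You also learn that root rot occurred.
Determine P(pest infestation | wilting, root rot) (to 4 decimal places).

Enumerate the 4 (underwatering, pest infestation) configurations and weight by the priors:
  P(wilting | root rot) = 0.39×0.66×0.84 + 0.67×0.66×0.16 + 0.63×0.34×0.84 + 0.8×0.34×0.16
        = 0.216216 + 0.070752 + 0.179928 + 0.043520 = 0.510416
Configurations with pest infestation contribute 0.114272, so
  P(pest infestation | wilting, root rot) = 0.114272 / 0.510416 ≈ 0.2239

P(pest infestation | wilting, root rot) ≈ 0.2239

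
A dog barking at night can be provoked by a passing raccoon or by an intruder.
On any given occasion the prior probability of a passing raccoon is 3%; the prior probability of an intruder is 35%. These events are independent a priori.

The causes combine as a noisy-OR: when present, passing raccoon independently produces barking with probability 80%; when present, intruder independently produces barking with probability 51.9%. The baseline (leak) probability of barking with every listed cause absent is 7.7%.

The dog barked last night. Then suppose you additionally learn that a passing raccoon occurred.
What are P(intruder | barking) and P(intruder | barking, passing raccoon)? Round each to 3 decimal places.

P(intruder | barking) ≈ 0.755; P(intruder | barking, passing raccoon) ≈ 0.376

Under noisy-OR, P(barking | causes) = 1 − (1−0.077)·∏(1−qᵢ) over the active causes.
P(barking) = 0.077*0.97*0.65 + 0.556037*0.97*0.35 + 0.8154*0.03*0.65 + 0.911207*0.03*0.35 = 0.048548 + 0.188775 + 0.015900 + 0.009568 = 0.262791
Of this, 0.198343 comes from 0.188775 + 0.009568 (the intruder=true cases).
So P(intruder | barking) = 0.198343/0.262791 ≈ 0.755.

Now also conditioning on passing raccoon=true:
P(barking | passing raccoon) = 0.8154×0.65 + 0.911207×0.35 = 0.530010 + 0.318922 = 0.848932
The intruder-present share is 0.911207×0.35 = 0.318922.
So P(intruder | barking, passing raccoon) = 0.318922/0.848932 ≈ 0.376.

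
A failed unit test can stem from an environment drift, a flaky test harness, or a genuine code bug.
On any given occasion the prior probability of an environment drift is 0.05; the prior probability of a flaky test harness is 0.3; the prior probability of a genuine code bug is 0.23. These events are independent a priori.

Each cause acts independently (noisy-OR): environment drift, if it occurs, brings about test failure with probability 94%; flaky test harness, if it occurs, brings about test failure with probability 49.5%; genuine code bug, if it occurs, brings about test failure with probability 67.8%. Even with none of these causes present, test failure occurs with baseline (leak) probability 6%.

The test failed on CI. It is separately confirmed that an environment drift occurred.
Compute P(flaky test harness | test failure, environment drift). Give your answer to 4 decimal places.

Under noisy-OR, P(test failure | causes) = 1 − (1−0.06)·∏(1−qᵢ) over the active causes.
Sum P(test failure|·) weighted by the priors over the 4 (flaky test harness, genuine code bug) configurations:
  P(test failure | environment drift) = 0.9436·0.7·0.77 + 0.981839·0.7·0.23 + 0.971518·0.3·0.77 + 0.990829·0.3·0.23
        = 0.508600 + 0.158076 + 0.224421 + 0.068367 = 0.959464
Keeping only the flaky test harness-present terms gives 0.292788, so
  P(flaky test harness | test failure, environment drift) = 0.292788 / 0.959464 ≈ 0.3052

P(flaky test harness | test failure, environment drift) ≈ 0.3052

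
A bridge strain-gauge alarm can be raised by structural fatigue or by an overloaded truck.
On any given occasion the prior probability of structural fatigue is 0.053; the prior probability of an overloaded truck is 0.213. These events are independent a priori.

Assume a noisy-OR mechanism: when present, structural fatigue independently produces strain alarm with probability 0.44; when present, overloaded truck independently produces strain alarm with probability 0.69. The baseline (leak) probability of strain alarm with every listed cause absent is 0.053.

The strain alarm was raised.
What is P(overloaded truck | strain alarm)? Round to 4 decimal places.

P(overloaded truck | strain alarm) ≈ 0.7200

Under noisy-OR, P(strain alarm | causes) = 1 − (1−0.053)·∏(1−qᵢ) over the active causes.
Sum P(strain alarm|·) weighted by the priors over the 4 (structural fatigue, overloaded truck) configurations:
  P(strain alarm) = 0.053·0.947·0.787 + 0.70643·0.947·0.213 + 0.46968·0.053·0.787 + 0.835601·0.053·0.213
        = 0.039500 + 0.142495 + 0.019591 + 0.009433 = 0.211019
Configurations with overloaded truck contribute 0.151928, so
  P(overloaded truck | strain alarm) = 0.151928 / 0.211019 ≈ 0.7200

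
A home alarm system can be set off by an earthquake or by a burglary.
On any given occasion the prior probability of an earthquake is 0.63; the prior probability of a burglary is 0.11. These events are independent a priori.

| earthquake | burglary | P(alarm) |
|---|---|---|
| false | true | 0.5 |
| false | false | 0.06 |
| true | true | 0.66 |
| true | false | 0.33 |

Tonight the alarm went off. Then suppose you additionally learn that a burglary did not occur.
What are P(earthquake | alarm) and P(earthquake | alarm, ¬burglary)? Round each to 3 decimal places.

P(alarm) = 0.06×0.37×0.89 + 0.5×0.37×0.11 + 0.33×0.63×0.89 + 0.66×0.63×0.11 = 0.019758 + 0.020350 + 0.185031 + 0.045738 = 0.270877
Restricting to configurations with earthquake present: 0.185031 + 0.045738 = 0.230769.
So P(earthquake | alarm) = 0.230769/0.270877 ≈ 0.852.

Now also conditioning on burglary≠true:
Weight on earthquake=true, given the evidence: 0.33·0.63 = 0.207900
Denominator P(alarm | ¬burglary): 0.06·0.37 + 0.33·0.63 = 0.230100
Posterior = 0.207900 / 0.230100 ≈ 0.904

P(earthquake | alarm) ≈ 0.852; P(earthquake | alarm, ¬burglary) ≈ 0.904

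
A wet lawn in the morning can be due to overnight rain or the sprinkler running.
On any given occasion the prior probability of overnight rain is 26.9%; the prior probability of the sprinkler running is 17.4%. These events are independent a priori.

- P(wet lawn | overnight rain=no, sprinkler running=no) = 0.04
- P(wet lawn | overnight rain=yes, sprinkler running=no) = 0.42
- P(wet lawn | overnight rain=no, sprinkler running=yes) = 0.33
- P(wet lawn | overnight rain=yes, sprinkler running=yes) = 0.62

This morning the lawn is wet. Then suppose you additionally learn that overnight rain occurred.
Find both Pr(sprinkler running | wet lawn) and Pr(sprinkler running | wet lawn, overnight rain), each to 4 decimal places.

Pr(sprinkler running | wet lawn) ≈ 0.3767; Pr(sprinkler running | wet lawn, overnight rain) ≈ 0.2372

For the numerator, keep only sprinkler running=true terms: 0.041974 + 0.029020 = 0.070994
The normalizing constant is 0.04×0.731×0.826 + 0.33×0.731×0.174 + 0.42×0.269×0.826 + 0.62×0.269×0.174 = 0.188467
P(sprinkler running | wet lawn) = 0.070994/0.188467 ≈ 0.3767

With the extra evidence:
By total probability over both values of sprinkler running:
  P(wet lawn | overnight rain) = 0.42*0.826 + 0.62*0.174
        = 0.346920 + 0.107880 = 0.454800
Configurations with sprinkler running contribute 0.107880, so
  P(sprinkler running | wet lawn, overnight rain) = 0.107880 / 0.454800 ≈ 0.2372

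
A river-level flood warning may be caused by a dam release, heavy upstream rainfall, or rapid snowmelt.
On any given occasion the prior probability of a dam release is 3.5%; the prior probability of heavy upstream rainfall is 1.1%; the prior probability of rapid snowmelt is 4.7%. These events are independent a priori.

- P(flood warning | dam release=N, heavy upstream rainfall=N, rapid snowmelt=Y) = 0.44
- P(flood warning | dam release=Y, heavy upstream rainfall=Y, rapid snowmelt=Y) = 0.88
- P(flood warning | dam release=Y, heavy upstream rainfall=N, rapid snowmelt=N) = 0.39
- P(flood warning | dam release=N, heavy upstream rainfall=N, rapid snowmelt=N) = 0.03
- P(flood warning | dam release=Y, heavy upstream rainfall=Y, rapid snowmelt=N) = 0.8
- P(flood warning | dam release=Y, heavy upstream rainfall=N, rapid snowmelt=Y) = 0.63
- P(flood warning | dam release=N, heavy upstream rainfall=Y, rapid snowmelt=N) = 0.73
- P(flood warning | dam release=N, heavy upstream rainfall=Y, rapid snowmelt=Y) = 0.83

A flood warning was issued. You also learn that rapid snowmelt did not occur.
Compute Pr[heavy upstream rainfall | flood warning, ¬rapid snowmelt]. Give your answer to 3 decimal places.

Pr[heavy upstream rainfall | flood warning, ¬rapid snowmelt] ≈ 0.161

P(flood warning | ¬rapid snowmelt) = 0.03*0.965*0.989 + 0.73*0.965*0.011 + 0.39*0.035*0.989 + 0.8*0.035*0.011 = 0.028632 + 0.007749 + 0.013500 + 0.000308 = 0.050189
Of this, 0.008057 comes from 0.007749 + 0.000308 (the heavy upstream rainfall=true cases).
Hence the posterior is 0.008057/0.050189 ≈ 0.161.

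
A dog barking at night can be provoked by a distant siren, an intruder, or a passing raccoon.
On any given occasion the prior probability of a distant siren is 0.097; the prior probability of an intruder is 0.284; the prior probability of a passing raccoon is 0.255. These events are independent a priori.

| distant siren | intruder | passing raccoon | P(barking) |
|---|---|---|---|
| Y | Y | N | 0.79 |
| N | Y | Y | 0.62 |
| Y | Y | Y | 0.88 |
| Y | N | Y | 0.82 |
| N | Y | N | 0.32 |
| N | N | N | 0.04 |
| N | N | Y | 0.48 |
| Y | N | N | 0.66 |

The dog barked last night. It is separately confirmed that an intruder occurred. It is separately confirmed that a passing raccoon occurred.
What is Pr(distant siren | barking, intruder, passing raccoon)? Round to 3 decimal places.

For the numerator, keep only distant siren=true terms: 0.88·0.097 = 0.085360
The normalizing constant is 0.62·0.903 + 0.88·0.097 = 0.645220
Posterior = 0.085360 / 0.645220 ≈ 0.132

Pr(distant siren | barking, intruder, passing raccoon) ≈ 0.132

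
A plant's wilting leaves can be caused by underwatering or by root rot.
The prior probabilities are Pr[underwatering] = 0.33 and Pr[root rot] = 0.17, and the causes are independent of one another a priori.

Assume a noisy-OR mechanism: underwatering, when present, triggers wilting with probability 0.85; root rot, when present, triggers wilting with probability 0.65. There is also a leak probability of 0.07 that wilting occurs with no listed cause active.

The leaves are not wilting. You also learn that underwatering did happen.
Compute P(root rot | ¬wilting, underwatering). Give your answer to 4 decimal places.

Under noisy-OR, P(wilting | causes) = 1 − (1−0.07)·∏(1−qᵢ) over the active causes.
By total probability over both values of root rot:
  P(¬wilting | underwatering) = 0.1395*0.83 + 0.048825*0.17
        = 0.115785 + 0.008300 = 0.124085
Keeping only the root rot-present terms gives 0.008300, so
  P(root rot | ¬wilting, underwatering) = 0.008300 / 0.124085 ≈ 0.0669

P(root rot | ¬wilting, underwatering) ≈ 0.0669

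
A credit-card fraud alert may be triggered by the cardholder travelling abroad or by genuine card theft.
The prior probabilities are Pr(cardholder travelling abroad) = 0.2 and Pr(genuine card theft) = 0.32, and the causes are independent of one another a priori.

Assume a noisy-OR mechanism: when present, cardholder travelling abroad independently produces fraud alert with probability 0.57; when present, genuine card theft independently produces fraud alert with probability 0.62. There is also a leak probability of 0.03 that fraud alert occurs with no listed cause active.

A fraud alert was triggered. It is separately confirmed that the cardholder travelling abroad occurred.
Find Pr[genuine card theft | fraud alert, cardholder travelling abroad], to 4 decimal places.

Under noisy-OR, P(fraud alert | causes) = 1 − (1−0.03)·∏(1−qᵢ) over the active causes.
For the numerator, keep only genuine card theft=true terms: 0.841502·0.32 = 0.269281
The normalizing constant is 0.5829·0.68 + 0.841502·0.32 = 0.665653
P(genuine card theft | fraud alert, cardholder travelling abroad) = 0.269281/0.665653 ≈ 0.4045

Pr[genuine card theft | fraud alert, cardholder travelling abroad] ≈ 0.4045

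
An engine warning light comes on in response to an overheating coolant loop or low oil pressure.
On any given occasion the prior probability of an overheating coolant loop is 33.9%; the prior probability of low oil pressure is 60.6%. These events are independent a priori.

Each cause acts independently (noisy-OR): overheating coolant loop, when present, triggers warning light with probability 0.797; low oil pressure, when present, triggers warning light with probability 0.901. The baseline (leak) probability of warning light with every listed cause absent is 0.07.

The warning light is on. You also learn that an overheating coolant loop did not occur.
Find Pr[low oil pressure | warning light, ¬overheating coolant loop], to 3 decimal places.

Pr[low oil pressure | warning light, ¬overheating coolant loop] ≈ 0.952

Under noisy-OR, P(warning light | causes) = 1 − (1−0.07)·∏(1−qᵢ) over the active causes.
Sum P(warning light|·) weighted by the priors over both values of low oil pressure:
  P(warning light | ¬overheating coolant loop) = 0.07*0.394 + 0.90793*0.606
        = 0.027580 + 0.550206 = 0.577786
Keeping only the low oil pressure-present terms gives 0.550206, so
  P(low oil pressure | warning light, ¬overheating coolant loop) = 0.550206 / 0.577786 ≈ 0.952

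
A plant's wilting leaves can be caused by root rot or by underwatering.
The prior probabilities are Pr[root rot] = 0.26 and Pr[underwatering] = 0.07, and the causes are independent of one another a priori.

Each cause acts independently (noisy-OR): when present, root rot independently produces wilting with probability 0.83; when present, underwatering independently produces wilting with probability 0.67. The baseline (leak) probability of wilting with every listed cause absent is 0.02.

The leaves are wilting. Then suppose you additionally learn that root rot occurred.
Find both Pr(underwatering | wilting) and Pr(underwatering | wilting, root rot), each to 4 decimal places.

Pr(underwatering | wilting) ≈ 0.1953; Pr(underwatering | wilting, root rot) ≈ 0.0786

Under noisy-OR, P(wilting | causes) = 1 − (1−0.02)·∏(1−qᵢ) over the active causes.
P(wilting) = 0.02·0.74·0.93 + 0.6766·0.74·0.07 + 0.8334·0.26·0.93 + 0.945022·0.26·0.07 = 0.013764 + 0.035048 + 0.201516 + 0.017199 = 0.267527
The underwatering-present share is 0.035048 + 0.017199 = 0.052247.
So P(underwatering | wilting) = 0.052247/0.267527 ≈ 0.1953.

With the extra evidence:
By total probability over both values of underwatering:
  P(wilting | root rot) = 0.8334·0.93 + 0.945022·0.07
        = 0.775062 + 0.066152 = 0.841214
Configurations with underwatering contribute 0.066152, so
  P(underwatering | wilting, root rot) = 0.066152 / 0.841214 ≈ 0.0786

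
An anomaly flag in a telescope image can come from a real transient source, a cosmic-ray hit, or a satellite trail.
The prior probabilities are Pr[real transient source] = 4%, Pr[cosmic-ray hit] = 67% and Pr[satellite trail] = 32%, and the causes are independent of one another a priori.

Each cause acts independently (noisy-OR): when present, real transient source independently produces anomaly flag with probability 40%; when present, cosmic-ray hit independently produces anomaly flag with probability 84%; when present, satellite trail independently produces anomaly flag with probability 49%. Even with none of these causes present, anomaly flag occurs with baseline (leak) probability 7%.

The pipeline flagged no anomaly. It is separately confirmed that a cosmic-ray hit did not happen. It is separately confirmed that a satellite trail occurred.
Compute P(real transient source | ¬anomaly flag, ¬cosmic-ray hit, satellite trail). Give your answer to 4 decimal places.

Under noisy-OR, P(anomaly flag | causes) = 1 − (1−0.07)·∏(1−qᵢ) over the active causes.
Numerator (weight on configurations with real transient source): 0.28458*0.04 = 0.011383
Denominator P(¬anomaly flag | ¬cosmic-ray hit, satellite trail): 0.4743*0.96 + 0.28458*0.04 = 0.466711
P(real transient source | ¬anomaly flag, ¬cosmic-ray hit, satellite trail) = 0.011383/0.466711 ≈ 0.0244

P(real transient source | ¬anomaly flag, ¬cosmic-ray hit, satellite trail) ≈ 0.0244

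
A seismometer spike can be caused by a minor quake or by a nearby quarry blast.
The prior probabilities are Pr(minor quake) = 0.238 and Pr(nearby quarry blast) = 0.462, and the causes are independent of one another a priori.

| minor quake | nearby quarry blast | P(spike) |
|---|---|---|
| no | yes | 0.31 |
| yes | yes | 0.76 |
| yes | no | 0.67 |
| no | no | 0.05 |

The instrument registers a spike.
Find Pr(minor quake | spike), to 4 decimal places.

Pr(minor quake | spike) ≈ 0.5664

P(spike) = 0.05*0.762*0.538 + 0.31*0.762*0.462 + 0.67*0.238*0.538 + 0.76*0.238*0.462 = 0.020498 + 0.109134 + 0.085789 + 0.083567 = 0.298988
Restricting to configurations with minor quake present: 0.085789 + 0.083567 = 0.169356.
P(minor quake | spike) = 0.169356 / 0.298988 ≈ 0.5664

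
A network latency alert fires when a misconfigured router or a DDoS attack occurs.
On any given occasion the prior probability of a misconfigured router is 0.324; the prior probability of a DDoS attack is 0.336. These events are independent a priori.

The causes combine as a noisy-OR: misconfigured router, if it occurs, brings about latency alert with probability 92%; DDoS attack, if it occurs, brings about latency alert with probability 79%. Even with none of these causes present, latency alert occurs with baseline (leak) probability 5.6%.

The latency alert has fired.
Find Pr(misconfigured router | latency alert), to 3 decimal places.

Pr(misconfigured router | latency alert) ≈ 0.596

Under noisy-OR, P(latency alert | causes) = 1 − (1−0.056)·∏(1−qᵢ) over the active causes.
Sum P(latency alert|·) weighted by the priors over the 4 (misconfigured router, DDoS attack) configurations:
  P(latency alert) = 0.056×0.676×0.664 + 0.80176×0.676×0.336 + 0.92448×0.324×0.664 + 0.984141×0.324×0.336
        = 0.025136 + 0.182109 + 0.198889 + 0.107138 = 0.513272
The terms with misconfigured router present sum to 0.306027, so
  P(misconfigured router | latency alert) = 0.306027 / 0.513272 ≈ 0.596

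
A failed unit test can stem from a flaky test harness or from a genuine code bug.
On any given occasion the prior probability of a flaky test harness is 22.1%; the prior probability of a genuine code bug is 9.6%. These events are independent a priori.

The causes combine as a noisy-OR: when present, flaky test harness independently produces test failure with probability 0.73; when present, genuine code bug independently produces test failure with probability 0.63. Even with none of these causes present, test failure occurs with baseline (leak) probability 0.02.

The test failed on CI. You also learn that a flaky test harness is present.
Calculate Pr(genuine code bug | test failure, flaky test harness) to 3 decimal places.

Pr(genuine code bug | test failure, flaky test harness) ≈ 0.115

Under noisy-OR, P(test failure | causes) = 1 − (1−0.02)·∏(1−qᵢ) over the active causes.
Weight on genuine code bug=true, given the evidence: 0.902098·0.096 = 0.086601
Denominator P(test failure | flaky test harness): 0.7354·0.904 + 0.902098·0.096 = 0.751403
P(genuine code bug | test failure, flaky test harness) = 0.086601/0.751403 ≈ 0.115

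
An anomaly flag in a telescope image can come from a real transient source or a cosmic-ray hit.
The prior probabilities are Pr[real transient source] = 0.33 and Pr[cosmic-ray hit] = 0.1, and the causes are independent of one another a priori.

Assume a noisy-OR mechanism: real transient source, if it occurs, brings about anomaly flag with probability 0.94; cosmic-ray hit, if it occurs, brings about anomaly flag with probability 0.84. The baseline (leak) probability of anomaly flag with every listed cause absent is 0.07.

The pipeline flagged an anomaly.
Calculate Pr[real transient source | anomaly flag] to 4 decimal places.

Under noisy-OR, P(anomaly flag | causes) = 1 − (1−0.07)·∏(1−qᵢ) over the active causes.
P(anomaly flag) = 0.07·0.67·0.9 + 0.8512·0.67·0.1 + 0.9442·0.33·0.9 + 0.991072·0.33·0.1 = 0.042210 + 0.057030 + 0.280427 + 0.032705 = 0.412372
Of this, 0.313132 comes from 0.280427 + 0.032705 (the real transient source=true cases).
Hence the posterior is 0.313132/0.412372 ≈ 0.7593.

Pr[real transient source | anomaly flag] ≈ 0.7593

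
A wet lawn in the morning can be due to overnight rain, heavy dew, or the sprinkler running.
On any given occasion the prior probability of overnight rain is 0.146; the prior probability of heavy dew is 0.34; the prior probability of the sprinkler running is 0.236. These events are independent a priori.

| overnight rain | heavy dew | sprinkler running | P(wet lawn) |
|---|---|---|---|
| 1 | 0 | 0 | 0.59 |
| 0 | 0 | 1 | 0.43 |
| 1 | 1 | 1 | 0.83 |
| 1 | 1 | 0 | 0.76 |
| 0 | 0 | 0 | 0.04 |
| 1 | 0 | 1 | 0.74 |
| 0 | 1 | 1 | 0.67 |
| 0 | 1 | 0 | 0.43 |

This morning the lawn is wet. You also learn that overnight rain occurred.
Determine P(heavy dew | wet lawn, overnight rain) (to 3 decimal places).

P(heavy dew | wet lawn, overnight rain) ≈ 0.390

Weight on heavy dew=true, given the evidence: 0.197418 + 0.066599 = 0.264017
Normalizer over all consistent configurations: 0.59×0.66×0.764 + 0.74×0.66×0.236 + 0.76×0.34×0.764 + 0.83×0.34×0.236 = 0.676781
Posterior = 0.264017 / 0.676781 ≈ 0.390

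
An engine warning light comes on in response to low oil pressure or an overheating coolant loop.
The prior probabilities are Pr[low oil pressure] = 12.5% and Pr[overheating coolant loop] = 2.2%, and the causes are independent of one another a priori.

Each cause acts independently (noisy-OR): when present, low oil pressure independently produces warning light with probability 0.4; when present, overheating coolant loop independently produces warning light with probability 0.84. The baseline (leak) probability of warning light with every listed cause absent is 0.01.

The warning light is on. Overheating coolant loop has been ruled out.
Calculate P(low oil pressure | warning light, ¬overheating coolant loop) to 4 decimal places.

P(low oil pressure | warning light, ¬overheating coolant loop) ≈ 0.8529

Under noisy-OR, P(warning light | causes) = 1 − (1−0.01)·∏(1−qᵢ) over the active causes.
Sum P(warning light|·) weighted by the priors over both values of low oil pressure:
  P(warning light | ¬overheating coolant loop) = 0.01*0.875 + 0.406*0.125
        = 0.008750 + 0.050750 = 0.059500
The terms with low oil pressure present sum to 0.050750, so
  P(low oil pressure | warning light, ¬overheating coolant loop) = 0.050750 / 0.059500 ≈ 0.8529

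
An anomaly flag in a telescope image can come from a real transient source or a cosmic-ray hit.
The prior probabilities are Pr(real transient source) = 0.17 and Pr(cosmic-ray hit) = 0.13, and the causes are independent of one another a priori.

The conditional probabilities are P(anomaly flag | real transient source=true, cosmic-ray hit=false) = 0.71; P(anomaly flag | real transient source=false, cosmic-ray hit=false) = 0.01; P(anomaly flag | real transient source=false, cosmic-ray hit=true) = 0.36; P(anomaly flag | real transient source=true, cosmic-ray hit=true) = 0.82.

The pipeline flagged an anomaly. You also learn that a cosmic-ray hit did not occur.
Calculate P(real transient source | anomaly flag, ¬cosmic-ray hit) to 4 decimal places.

Enumerate both values of real transient source and weight by the priors:
  P(anomaly flag | ¬cosmic-ray hit) = 0.01*0.83 + 0.71*0.17
        = 0.008300 + 0.120700 = 0.129000
Keeping only the real transient source-present terms gives 0.120700, so
  P(real transient source | anomaly flag, ¬cosmic-ray hit) = 0.120700 / 0.129000 ≈ 0.9357

P(real transient source | anomaly flag, ¬cosmic-ray hit) ≈ 0.9357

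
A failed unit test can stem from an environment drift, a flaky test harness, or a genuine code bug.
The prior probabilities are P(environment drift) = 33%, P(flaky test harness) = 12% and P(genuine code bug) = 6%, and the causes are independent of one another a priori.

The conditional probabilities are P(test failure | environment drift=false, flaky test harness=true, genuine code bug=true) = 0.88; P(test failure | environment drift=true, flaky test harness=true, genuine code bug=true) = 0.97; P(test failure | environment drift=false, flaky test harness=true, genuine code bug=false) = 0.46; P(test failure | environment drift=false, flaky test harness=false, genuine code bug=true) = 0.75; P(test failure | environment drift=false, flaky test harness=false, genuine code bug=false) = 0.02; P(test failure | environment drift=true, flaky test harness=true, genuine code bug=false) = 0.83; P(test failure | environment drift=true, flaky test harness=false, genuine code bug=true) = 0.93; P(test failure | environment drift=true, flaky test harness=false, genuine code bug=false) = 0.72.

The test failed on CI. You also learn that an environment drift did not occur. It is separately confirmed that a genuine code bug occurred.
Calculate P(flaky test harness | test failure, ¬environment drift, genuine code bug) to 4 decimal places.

For the numerator, keep only flaky test harness=true terms: 0.88*0.12 = 0.105600
Normalizer over all consistent configurations: 0.75*0.88 + 0.88*0.12 = 0.765600
Posterior = 0.105600 / 0.765600 ≈ 0.1379

P(flaky test harness | test failure, ¬environment drift, genuine code bug) ≈ 0.1379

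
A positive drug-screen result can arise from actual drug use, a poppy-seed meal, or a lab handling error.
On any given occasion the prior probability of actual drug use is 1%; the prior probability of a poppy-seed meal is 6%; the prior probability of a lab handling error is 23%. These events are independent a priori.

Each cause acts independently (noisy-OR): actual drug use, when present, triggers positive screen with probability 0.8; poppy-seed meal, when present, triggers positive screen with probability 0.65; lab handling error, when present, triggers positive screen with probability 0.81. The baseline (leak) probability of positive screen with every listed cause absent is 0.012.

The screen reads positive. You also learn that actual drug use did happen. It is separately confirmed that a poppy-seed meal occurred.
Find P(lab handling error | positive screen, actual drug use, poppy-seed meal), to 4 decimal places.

Under noisy-OR, P(positive screen | causes) = 1 − (1−0.012)·∏(1−qᵢ) over the active causes.
P(positive screen | actual drug use, poppy-seed meal) = 0.93084×0.77 + 0.98686×0.23 = 0.716747 + 0.226978 = 0.943725
Of this, 0.226978 comes from 0.98686×0.23 (the lab handling error=true cases).
P(lab handling error | positive screen, actual drug use, poppy-seed meal) = 0.226978 / 0.943725 ≈ 0.2405

P(lab handling error | positive screen, actual drug use, poppy-seed meal) ≈ 0.2405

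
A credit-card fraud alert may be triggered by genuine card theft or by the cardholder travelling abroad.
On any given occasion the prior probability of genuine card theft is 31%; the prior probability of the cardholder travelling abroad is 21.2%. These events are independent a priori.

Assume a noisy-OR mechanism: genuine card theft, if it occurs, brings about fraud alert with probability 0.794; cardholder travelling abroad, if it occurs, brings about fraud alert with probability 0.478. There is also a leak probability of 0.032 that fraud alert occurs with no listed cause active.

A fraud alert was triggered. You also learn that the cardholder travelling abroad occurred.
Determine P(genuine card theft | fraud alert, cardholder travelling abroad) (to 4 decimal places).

P(genuine card theft | fraud alert, cardholder travelling abroad) ≈ 0.4486

Under noisy-OR, P(fraud alert | causes) = 1 − (1−0.032)·∏(1−qᵢ) over the active causes.
Sum P(fraud alert|·) weighted by the priors over both values of genuine card theft:
  P(fraud alert | cardholder travelling abroad) = 0.494704·0.69 + 0.895909·0.31
        = 0.341346 + 0.277732 = 0.619078
Keeping only the genuine card theft-present terms gives 0.277732, so
  P(genuine card theft | fraud alert, cardholder travelling abroad) = 0.277732 / 0.619078 ≈ 0.4486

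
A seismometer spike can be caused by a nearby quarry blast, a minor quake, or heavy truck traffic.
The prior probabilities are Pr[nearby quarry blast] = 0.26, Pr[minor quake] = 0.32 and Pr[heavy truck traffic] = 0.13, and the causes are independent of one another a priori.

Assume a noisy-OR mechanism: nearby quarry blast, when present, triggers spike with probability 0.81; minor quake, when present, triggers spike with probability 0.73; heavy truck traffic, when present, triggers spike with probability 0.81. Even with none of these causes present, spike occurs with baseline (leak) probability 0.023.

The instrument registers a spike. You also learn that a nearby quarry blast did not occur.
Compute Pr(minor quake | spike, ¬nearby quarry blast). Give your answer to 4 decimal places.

Pr(minor quake | spike, ¬nearby quarry blast) ≈ 0.7407

Under noisy-OR, P(spike | causes) = 1 − (1−0.023)·∏(1−qᵢ) over the active causes.
For the numerator, keep only minor quake=true terms: 0.204961 + 0.039515 = 0.244476
Normalizer over all consistent configurations: 0.023·0.68·0.87 + 0.81437·0.68·0.13 + 0.73621·0.32·0.87 + 0.94988·0.32·0.13 = 0.330073
Posterior = 0.244476 / 0.330073 ≈ 0.7407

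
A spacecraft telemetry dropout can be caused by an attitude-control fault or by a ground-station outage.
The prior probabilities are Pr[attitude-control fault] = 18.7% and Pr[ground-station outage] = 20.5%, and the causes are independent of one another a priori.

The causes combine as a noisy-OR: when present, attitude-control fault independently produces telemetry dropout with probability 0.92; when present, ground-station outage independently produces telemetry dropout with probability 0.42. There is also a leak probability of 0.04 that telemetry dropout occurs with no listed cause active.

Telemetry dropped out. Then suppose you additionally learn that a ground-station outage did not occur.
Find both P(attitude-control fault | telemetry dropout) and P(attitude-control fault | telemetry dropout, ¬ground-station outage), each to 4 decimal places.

P(attitude-control fault | telemetry dropout) ≈ 0.6355; P(attitude-control fault | telemetry dropout, ¬ground-station outage) ≈ 0.8415

Under noisy-OR, P(telemetry dropout | causes) = 1 − (1−0.04)·∏(1−qᵢ) over the active causes.
Sum P(telemetry dropout|·) weighted by the priors over the 4 (attitude-control fault, ground-station outage) configurations:
  P(telemetry dropout) = 0.04·0.813·0.795 + 0.4432·0.813·0.205 + 0.9232·0.187·0.795 + 0.955456·0.187·0.205
        = 0.025853 + 0.073866 + 0.137248 + 0.036627 = 0.273594
The terms with attitude-control fault present sum to 0.173875, so
  P(attitude-control fault | telemetry dropout) = 0.173875 / 0.273594 ≈ 0.6355

Now also conditioning on ground-station outage≠true:
P(telemetry dropout | ¬ground-station outage) = 0.04*0.813 + 0.9232*0.187 = 0.032520 + 0.172638 = 0.205158
Restricting to configurations with attitude-control fault present: 0.9232*0.187 = 0.172638.
So P(attitude-control fault | telemetry dropout, ¬ground-station outage) = 0.172638/0.205158 ≈ 0.8415.
Ruling out ground-station outage raises the posterior on attitude-control fault — the flip side of explaining away.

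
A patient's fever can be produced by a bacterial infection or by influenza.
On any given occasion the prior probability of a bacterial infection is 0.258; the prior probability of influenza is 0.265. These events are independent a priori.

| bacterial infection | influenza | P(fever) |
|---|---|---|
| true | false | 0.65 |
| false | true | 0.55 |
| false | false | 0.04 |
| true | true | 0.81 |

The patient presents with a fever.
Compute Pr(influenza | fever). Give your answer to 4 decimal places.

P(fever) = 0.04*0.742*0.735 + 0.55*0.742*0.265 + 0.65*0.258*0.735 + 0.81*0.258*0.265 = 0.021815 + 0.108147 + 0.123260 + 0.055380 = 0.308602
Of this, 0.163527 comes from 0.108147 + 0.055380 (the influenza=true cases).
Hence the posterior is 0.163527/0.308602 ≈ 0.5299.

Pr(influenza | fever) ≈ 0.5299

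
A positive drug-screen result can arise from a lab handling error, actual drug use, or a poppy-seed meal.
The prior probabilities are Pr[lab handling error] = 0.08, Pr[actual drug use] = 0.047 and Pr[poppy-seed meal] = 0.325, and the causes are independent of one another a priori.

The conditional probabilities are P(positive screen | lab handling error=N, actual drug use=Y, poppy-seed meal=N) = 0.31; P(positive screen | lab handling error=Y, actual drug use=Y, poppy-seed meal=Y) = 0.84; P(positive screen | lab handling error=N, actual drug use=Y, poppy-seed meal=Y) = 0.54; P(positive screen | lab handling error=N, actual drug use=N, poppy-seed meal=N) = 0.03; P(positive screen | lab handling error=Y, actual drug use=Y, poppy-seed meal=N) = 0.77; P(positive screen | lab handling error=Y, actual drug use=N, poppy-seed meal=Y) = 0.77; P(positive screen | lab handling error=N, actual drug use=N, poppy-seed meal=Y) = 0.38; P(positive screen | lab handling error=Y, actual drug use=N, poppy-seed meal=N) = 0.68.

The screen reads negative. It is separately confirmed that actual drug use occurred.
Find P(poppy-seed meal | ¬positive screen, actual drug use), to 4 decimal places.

P(¬positive screen | actual drug use) = 0.69·0.92·0.675 + 0.46·0.92·0.325 + 0.23·0.08·0.675 + 0.16·0.08·0.325 = 0.428490 + 0.137540 + 0.012420 + 0.004160 = 0.582610
Restricting to configurations with poppy-seed meal present: 0.137540 + 0.004160 = 0.141700.
So P(poppy-seed meal | ¬positive screen, actual drug use) = 0.141700/0.582610 ≈ 0.2432.

P(poppy-seed meal | ¬positive screen, actual drug use) ≈ 0.2432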